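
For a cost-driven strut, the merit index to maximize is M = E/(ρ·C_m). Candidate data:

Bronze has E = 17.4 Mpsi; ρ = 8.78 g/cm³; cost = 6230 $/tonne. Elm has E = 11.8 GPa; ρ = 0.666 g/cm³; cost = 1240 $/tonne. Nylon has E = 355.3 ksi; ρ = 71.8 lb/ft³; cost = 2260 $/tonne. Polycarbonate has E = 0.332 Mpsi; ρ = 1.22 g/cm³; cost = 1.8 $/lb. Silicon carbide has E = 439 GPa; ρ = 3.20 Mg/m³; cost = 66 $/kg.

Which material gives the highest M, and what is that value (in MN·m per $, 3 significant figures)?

Normalizing units and computing the index:
  bronze: E = 120.0 GPa, ρ = 8780 kg/m³, cost = 6.230 $/kg
  elm: E = 11.80 GPa, ρ = 666.0 kg/m³, cost = 1.240 $/kg
  nylon: E = 2.450 GPa, ρ = 1150 kg/m³, cost = 2.260 $/kg
  polycarbonate: E = 2.289 GPa, ρ = 1220 kg/m³, cost = 3.968 $/kg
  silicon carbide: E = 439.0 GPa, ρ = 3200 kg/m³, cost = 66.00 $/kg
  elm: M = 14.3 MN·m per $
  bronze: M = 2.19 MN·m per $
  silicon carbide: M = 2.08 MN·m per $
  nylon: M = 0.942 MN·m per $
  polycarbonate: M = 0.473 MN·m per $
Elm ranks first.

elm, M = 14.3 MN·m per $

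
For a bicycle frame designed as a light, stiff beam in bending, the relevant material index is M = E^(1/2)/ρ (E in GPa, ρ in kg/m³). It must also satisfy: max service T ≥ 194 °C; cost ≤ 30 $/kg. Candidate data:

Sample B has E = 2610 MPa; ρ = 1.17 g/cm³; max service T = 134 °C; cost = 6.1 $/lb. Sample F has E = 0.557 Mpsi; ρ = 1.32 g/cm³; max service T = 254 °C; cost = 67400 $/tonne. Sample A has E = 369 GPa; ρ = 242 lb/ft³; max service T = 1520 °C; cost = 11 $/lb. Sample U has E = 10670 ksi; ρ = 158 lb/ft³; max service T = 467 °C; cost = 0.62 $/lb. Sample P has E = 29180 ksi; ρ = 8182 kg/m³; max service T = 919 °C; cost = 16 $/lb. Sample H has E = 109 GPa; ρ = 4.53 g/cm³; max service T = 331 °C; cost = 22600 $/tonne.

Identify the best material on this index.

Screen on constraints: max service T ≥ 194 °C; cost ≤ 30 $/kg. Survivors: sample A, sample U, sample H.
After converting to SI:
  sample A: E = 369.0 GPa, ρ = 3876 kg/m³
  sample U: E = 73.57 GPa, ρ = 2531 kg/m³
  sample H: E = 109.0 GPa, ρ = 4530 kg/m³
  sample A: M = 4.96×10⁻³
  sample U: M = 3.39×10⁻³
  sample H: M = 2.30×10⁻³
Sample A has the largest M.

sample A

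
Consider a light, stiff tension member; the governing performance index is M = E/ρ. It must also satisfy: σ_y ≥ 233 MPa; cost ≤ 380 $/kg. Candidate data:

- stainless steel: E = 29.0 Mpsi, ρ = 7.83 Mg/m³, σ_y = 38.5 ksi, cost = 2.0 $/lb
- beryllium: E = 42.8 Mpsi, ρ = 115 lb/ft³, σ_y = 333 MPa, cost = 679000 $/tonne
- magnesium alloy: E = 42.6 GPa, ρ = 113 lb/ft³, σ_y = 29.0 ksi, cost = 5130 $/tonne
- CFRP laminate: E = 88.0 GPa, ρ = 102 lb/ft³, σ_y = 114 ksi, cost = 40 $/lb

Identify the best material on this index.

Screen on constraints: σ_y ≥ 233 MPa; cost ≤ 380 $/kg. Survivors: stainless steel, CFRP laminate.
After converting to SI:
  stainless steel: E = 199.9 GPa, ρ = 7830 kg/m³
  CFRP laminate: E = 88.00 GPa, ρ = 1634 kg/m³
  CFRP laminate: M = 53.9 MN·m/kg
  stainless steel: M = 25.5 MN·m/kg
The maximum is for CFRP laminate.

CFRP laminate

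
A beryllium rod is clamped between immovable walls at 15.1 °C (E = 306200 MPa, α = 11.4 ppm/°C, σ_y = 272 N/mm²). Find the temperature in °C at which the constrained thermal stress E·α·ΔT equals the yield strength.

E = 306200 MPa = 306.2 GPa.
σ_y = 272 N/mm² = 272.0 MPa.
E·α·ΔT = 272.0 MPa ⇒ ΔT = 272.0 / (306.2×10³ × 11.4×10⁻⁶) = 77.92 K.
T = 15.1 + 77.92 = 93.02 °C.

93.0 °C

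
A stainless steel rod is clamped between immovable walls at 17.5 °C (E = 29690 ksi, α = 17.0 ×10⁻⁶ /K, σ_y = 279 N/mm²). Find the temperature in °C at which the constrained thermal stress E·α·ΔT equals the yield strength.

E = 29690 ksi = 204.7 GPa.
σ_y = 279 N/mm² = 279.0 MPa.
E·α·ΔT = 279.0 MPa ⇒ ΔT = 279.0 / (204.7×10³ × 17.0×10⁻⁶) = 80.17 K.
T = 17.5 + 80.17 = 97.67 °C.

97.7 °C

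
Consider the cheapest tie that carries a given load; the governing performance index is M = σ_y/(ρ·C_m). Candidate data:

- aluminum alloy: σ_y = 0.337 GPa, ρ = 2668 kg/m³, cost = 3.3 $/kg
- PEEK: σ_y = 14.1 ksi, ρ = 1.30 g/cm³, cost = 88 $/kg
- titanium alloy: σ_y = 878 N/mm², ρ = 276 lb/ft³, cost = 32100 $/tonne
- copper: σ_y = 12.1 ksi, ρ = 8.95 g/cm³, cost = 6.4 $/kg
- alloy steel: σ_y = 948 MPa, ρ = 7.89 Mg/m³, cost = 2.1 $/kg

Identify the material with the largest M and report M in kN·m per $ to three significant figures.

Putting every candidate on a common basis:
  aluminum alloy: σ_y = 337.0 MPa, ρ = 2668 kg/m³, cost = 3.300 $/kg
  PEEK: σ_y = 97.22 MPa, ρ = 1300 kg/m³, cost = 88.00 $/kg
  titanium alloy: σ_y = 878.0 MPa, ρ = 4421 kg/m³, cost = 32.10 $/kg
  copper: σ_y = 83.43 MPa, ρ = 8950 kg/m³, cost = 6.400 $/kg
  alloy steel: σ_y = 948.0 MPa, ρ = 7890 kg/m³, cost = 2.100 $/kg
  alloy steel: M = 57.2 kN·m per $
  aluminum alloy: M = 38.3 kN·m per $
  titanium alloy: M = 6.19 kN·m per $
  copper: M = 1.46 kN·m per $
  PEEK: M = 0.850 kN·m per $
Highest index: alloy steel.

alloy steel, M = 57.2 kN·m per $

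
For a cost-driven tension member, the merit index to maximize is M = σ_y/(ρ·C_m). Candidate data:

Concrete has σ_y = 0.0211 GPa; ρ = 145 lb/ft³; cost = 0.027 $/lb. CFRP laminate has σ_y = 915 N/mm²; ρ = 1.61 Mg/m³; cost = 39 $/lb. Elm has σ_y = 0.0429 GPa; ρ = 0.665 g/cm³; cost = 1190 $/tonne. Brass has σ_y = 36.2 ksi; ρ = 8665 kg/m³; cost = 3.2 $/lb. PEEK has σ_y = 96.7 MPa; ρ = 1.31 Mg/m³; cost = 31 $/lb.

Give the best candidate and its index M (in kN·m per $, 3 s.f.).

concrete, M = 153 kN·m per $

In SI units:
  concrete: σ_y = 21.10 MPa, ρ = 2323 kg/m³, cost = 0.05952 $/kg
  CFRP laminate: σ_y = 915.0 MPa, ρ = 1610 kg/m³, cost = 85.98 $/kg
  elm: σ_y = 42.90 MPa, ρ = 665.0 kg/m³, cost = 1.190 $/kg
  brass: σ_y = 249.6 MPa, ρ = 8665 kg/m³, cost = 7.055 $/kg
  PEEK: σ_y = 96.70 MPa, ρ = 1310 kg/m³, cost = 68.34 $/kg
  concrete: M = 153 kN·m per $
  elm: M = 54.2 kN·m per $
  CFRP laminate: M = 6.61 kN·m per $
  brass: M = 4.08 kN·m per $
  PEEK: M = 1.08 kN·m per $
Concrete ranks first.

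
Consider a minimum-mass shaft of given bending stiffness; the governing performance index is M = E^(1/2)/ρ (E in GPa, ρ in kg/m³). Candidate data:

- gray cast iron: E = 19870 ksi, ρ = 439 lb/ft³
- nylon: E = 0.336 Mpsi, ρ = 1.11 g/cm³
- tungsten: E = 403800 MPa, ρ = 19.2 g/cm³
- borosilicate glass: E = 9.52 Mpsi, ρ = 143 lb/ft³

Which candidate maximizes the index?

borosilicate glass

Normalizing units and computing the index:
  gray cast iron: E = 137.0 GPa, ρ = 7032 kg/m³
  nylon: E = 2.317 GPa, ρ = 1110 kg/m³
  tungsten: E = 403.8 GPa, ρ = 19200 kg/m³
  borosilicate glass: E = 65.64 GPa, ρ = 2291 kg/m³
  borosilicate glass: M = 3.54×10⁻³
  gray cast iron: M = 1.66×10⁻³
  nylon: M = 1.37×10⁻³
  tungsten: M = 1.05×10⁻³
The maximum is for borosilicate glass.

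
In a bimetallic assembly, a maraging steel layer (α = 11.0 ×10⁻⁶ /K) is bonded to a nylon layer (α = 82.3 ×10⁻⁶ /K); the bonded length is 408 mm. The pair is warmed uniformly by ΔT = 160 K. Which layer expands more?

α(maraging steel) = 11.0×10⁻⁶/K vs α(nylon) = 82.3×10⁻⁶/K.
Higher α expands more for the same ΔT: nylon.

nylon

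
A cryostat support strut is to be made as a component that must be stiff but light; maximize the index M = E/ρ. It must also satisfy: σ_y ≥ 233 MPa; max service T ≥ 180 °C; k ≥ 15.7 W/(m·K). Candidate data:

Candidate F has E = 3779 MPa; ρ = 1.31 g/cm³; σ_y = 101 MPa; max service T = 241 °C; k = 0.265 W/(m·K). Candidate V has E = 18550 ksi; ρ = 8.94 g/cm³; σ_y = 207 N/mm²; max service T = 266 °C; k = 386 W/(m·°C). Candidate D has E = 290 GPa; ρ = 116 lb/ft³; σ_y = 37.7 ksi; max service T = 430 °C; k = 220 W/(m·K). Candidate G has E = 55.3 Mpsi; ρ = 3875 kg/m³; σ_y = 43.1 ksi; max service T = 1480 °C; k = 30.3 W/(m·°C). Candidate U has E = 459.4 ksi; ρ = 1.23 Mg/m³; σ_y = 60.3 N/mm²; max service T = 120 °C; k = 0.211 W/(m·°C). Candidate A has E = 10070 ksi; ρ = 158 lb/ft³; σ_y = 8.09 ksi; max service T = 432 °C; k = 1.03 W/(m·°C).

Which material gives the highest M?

candidate D

Screen on constraints: σ_y ≥ 233 MPa; max service T ≥ 180 °C; k ≥ 15.7 W/(m·K). Survivors: candidate D, candidate G.
Convert each candidate to consistent units, then evaluate M:
  candidate D: E = 290.0 GPa, ρ = 1858 kg/m³
  candidate G: E = 381.3 GPa, ρ = 3875 kg/m³
  candidate D: M = 156 MN·m/kg
  candidate G: M = 98.4 MN·m/kg
Candidate D ranks first.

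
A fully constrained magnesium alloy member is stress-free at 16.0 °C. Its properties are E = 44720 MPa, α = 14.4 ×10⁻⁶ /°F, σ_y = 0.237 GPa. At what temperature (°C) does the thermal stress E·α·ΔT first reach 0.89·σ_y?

198 °C

E = 44720 MPa = 44.72 GPa.
α = 14.4×10⁻⁶/°F × 9/5 = 25.9×10⁻⁶/K.
σ_y = 0.237 GPa = 237.0 MPa.
E·α·ΔT = 210.9 MPa ⇒ ΔT = 210.9 / (44.72×10³ × 25.9×10⁻⁶) = 182.0 K.
T = 16.0 + 182.0 = 198.0 °C.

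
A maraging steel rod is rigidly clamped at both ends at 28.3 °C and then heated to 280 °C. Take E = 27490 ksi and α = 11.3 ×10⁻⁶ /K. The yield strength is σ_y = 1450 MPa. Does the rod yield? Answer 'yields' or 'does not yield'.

E = 27490 ksi = 189.5 GPa.
ΔT = 251.7 K. Constrained thermal stress σ = E·α·ΔT = 189.5×10³ MPa × 11.3×10⁻⁶ × 251.7 = 539 MPa (compressive).
Compare to σ_y = 1450 MPa: σ < σ_y, so it does not yield.

does not yield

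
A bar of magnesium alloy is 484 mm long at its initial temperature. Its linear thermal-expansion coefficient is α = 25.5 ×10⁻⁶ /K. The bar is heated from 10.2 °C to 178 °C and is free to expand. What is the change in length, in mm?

2.07 mm

ΔT = 178 − 10.2 = 167.8 K.
ΔL = α·L₀·ΔT = 25.5×10⁻⁶ × 484 mm × 167.8 K = 2.07 mm.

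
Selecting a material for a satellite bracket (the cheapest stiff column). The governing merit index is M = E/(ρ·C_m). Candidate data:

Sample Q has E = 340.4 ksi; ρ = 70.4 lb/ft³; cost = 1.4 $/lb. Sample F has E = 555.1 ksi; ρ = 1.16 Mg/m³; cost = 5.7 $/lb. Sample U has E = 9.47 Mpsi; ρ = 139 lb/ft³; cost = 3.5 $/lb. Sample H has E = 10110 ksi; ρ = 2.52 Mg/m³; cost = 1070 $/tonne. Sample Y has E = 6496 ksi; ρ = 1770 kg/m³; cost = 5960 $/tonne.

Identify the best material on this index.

sample H

After converting to SI:
  sample Q: E = 2.347 GPa, ρ = 1128 kg/m³, cost = 3.086 $/kg
  sample F: E = 3.827 GPa, ρ = 1160 kg/m³, cost = 12.57 $/kg
  sample U: E = 65.29 GPa, ρ = 2227 kg/m³, cost = 7.716 $/kg
  sample H: E = 69.71 GPa, ρ = 2520 kg/m³, cost = 1.070 $/kg
  sample Y: E = 44.79 GPa, ρ = 1770 kg/m³, cost = 5.960 $/kg
  sample H: M = 25.9 MN·m per $
  sample Y: M = 4.25 MN·m per $
  sample U: M = 3.80 MN·m per $
  sample Q: M = 0.674 MN·m per $
  sample F: M = 0.263 MN·m per $
Sample H ranks first.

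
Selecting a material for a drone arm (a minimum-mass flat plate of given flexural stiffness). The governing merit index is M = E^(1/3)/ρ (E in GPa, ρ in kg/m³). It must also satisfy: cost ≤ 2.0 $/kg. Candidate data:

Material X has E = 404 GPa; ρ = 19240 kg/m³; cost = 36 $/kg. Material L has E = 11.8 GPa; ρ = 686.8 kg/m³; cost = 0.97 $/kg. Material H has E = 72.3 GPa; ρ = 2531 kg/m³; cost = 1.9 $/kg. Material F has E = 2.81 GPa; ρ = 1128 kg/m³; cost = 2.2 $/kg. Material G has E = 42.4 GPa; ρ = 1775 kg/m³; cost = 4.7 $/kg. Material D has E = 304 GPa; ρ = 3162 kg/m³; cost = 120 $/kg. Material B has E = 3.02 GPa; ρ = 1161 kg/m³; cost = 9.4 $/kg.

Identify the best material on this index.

Screen on constraints: cost ≤ 2.0 $/kg. Survivors: material L, material H.
Computing M directly (units already consistent):
  material L: M = 3.31×10⁻³
  material H: M = 1.65×10⁻³
Highest index: material L.

material L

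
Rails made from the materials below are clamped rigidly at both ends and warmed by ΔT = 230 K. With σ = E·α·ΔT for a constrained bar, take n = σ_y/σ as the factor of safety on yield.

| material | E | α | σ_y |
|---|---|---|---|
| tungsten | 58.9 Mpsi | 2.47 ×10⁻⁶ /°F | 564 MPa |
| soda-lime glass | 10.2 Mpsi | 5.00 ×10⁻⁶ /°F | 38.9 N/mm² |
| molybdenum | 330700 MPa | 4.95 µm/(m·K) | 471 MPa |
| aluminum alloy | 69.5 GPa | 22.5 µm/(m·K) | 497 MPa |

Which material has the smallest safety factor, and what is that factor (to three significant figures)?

With everything in SI (GPa, ×10⁻⁶/K, MPa):
  tungsten: E = 406.1, α = 4.45, σ_y = 564.0 → σ = 415 MPa, n = 1.36
  soda-lime glass: E = 70.33, α = 9.00, σ_y = 38.90 → σ = 146 MPa, n = 0.267
  molybdenum: E = 330.7, α = 4.95, σ_y = 471.0 → σ = 377 MPa, n = 1.25
  aluminum alloy: E = 69.50, α = 22.5, σ_y = 497.0 → σ = 360 MPa, n = 1.38
Soda-lime glass has the lowest safety factor, n = 0.267.

soda-lime glass, n = 0.267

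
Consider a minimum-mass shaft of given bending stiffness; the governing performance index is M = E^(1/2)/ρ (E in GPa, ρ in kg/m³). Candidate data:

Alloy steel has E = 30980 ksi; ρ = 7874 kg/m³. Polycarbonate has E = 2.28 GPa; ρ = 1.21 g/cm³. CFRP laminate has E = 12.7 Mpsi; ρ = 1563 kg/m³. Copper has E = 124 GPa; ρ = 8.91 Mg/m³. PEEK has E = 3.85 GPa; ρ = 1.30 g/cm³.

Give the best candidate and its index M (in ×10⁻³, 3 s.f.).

Putting every candidate on a common basis:
  alloy steel: E = 213.6 GPa, ρ = 7874 kg/m³
  polycarbonate: E = 2.280 GPa, ρ = 1210 kg/m³
  CFRP laminate: E = 87.56 GPa, ρ = 1563 kg/m³
  copper: E = 124.0 GPa, ρ = 8910 kg/m³
  PEEK: E = 3.850 GPa, ρ = 1300 kg/m³
  CFRP laminate: M = 5.99×10⁻³
  alloy steel: M = 1.86×10⁻³
  PEEK: M = 1.51×10⁻³
  copper: M = 1.25×10⁻³
  polycarbonate: M = 1.25×10⁻³
The maximum is for CFRP laminate.

CFRP laminate, M = 5.99×10⁻³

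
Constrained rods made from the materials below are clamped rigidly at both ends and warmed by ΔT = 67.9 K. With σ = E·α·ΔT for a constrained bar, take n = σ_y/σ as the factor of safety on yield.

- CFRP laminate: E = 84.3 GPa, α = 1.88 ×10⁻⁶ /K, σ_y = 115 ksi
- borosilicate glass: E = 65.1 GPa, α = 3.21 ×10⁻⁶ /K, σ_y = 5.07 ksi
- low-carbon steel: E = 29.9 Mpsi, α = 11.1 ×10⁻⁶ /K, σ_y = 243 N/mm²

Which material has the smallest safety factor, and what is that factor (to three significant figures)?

With everything in SI (GPa, ×10⁻⁶/K, MPa):
  CFRP laminate: E = 84.30, α = 1.88, σ_y = 792.9 → σ = 10.8 MPa, n = 73.7
  borosilicate glass: E = 65.10, α = 3.21, σ_y = 34.96 → σ = 14.2 MPa, n = 2.46
  low-carbon steel: E = 206.2, α = 11.1, σ_y = 243.0 → σ = 155 MPa, n = 1.56
Smallest n: low-carbon steel with n = 1.56.

low-carbon steel, n = 1.56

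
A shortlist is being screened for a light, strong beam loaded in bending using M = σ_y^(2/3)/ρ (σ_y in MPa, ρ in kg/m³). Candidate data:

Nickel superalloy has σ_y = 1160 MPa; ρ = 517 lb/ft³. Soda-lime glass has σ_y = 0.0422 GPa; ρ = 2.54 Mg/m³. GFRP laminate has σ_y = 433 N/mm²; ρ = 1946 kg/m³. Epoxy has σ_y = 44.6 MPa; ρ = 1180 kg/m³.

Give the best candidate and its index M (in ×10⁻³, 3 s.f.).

Normalizing units and computing the index:
  nickel superalloy: σ_y = 1160 MPa, ρ = 8282 kg/m³
  soda-lime glass: σ_y = 42.20 MPa, ρ = 2540 kg/m³
  GFRP laminate: σ_y = 433.0 MPa, ρ = 1946 kg/m³
  epoxy: σ_y = 44.60 MPa, ρ = 1180 kg/m³
  GFRP laminate: M = 29.4×10⁻³
  nickel superalloy: M = 13.3×10⁻³
  epoxy: M = 10.7×10⁻³
  soda-lime glass: M = 4.77×10⁻³
Highest index: GFRP laminate.

GFRP laminate, M = 29.4×10⁻³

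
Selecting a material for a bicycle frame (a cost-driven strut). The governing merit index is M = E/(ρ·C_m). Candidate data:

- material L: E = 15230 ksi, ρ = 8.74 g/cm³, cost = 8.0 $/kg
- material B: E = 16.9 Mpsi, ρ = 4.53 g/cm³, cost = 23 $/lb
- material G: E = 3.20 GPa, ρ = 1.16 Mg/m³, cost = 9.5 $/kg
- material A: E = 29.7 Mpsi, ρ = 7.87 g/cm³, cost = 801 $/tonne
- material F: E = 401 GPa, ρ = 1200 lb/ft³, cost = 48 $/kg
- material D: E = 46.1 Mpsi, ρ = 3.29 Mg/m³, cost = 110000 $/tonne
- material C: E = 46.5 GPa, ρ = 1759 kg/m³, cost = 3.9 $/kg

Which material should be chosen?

material A

In SI units:
  material L: E = 105.0 GPa, ρ = 8740 kg/m³, cost = 8.000 $/kg
  material B: E = 116.5 GPa, ρ = 4530 kg/m³, cost = 50.71 $/kg
  material G: E = 3.200 GPa, ρ = 1160 kg/m³, cost = 9.500 $/kg
  material A: E = 204.8 GPa, ρ = 7870 kg/m³, cost = 0.8010 $/kg
  material F: E = 401.0 GPa, ρ = 19220 kg/m³, cost = 48.00 $/kg
  material D: E = 317.8 GPa, ρ = 3290 kg/m³, cost = 110.0 $/kg
  material C: E = 46.50 GPa, ρ = 1759 kg/m³, cost = 3.900 $/kg
  material A: M = 32.5 MN·m per $
  material C: M = 6.78 MN·m per $
  material L: M = 1.50 MN·m per $
  material D: M = 0.878 MN·m per $
  material B: M = 0.507 MN·m per $
  material F: M = 0.435 MN·m per $
  material G: M = 0.290 MN·m per $
Material A ranks first.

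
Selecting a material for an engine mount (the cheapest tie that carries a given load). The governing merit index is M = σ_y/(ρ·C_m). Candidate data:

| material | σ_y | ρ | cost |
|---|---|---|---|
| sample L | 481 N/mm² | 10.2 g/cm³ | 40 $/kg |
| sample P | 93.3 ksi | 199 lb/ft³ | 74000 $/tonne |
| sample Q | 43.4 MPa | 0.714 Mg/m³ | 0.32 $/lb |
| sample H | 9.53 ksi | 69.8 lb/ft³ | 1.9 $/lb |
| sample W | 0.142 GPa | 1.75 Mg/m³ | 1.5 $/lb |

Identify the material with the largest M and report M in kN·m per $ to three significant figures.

In SI units:
  sample L: σ_y = 481.0 MPa, ρ = 10200 kg/m³, cost = 40.00 $/kg
  sample P: σ_y = 643.3 MPa, ρ = 3188 kg/m³, cost = 74.00 $/kg
  sample Q: σ_y = 43.40 MPa, ρ = 714.0 kg/m³, cost = 0.7055 $/kg
  sample H: σ_y = 65.71 MPa, ρ = 1118 kg/m³, cost = 4.189 $/kg
  sample W: σ_y = 142.0 MPa, ρ = 1750 kg/m³, cost = 3.307 $/kg
  sample Q: M = 86.2 kN·m per $
  sample W: M = 24.5 kN·m per $
  sample H: M = 14.0 kN·m per $
  sample P: M = 2.73 kN·m per $
  sample L: M = 1.18 kN·m per $
Sample Q ranks first.

sample Q, M = 86.2 kN·m per $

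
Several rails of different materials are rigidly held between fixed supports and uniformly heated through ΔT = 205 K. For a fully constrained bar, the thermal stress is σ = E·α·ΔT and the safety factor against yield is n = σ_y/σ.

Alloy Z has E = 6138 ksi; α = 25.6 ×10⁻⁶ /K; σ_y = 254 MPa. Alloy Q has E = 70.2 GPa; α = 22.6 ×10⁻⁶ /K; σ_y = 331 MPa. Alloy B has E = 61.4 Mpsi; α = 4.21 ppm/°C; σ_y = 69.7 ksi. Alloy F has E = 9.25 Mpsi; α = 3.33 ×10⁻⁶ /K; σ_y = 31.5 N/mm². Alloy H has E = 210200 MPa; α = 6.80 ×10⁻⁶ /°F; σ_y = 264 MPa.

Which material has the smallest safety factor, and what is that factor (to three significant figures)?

Converting E to GPa, α to ×10⁻⁶/K, σ_y to MPa, then σ and n for each:
  alloy Z: E = 42.32, α = 25.6, σ_y = 254.0 → σ = 222 MPa, n = 1.14
  alloy Q: E = 70.20, α = 22.6, σ_y = 331.0 → σ = 325 MPa, n = 1.02
  alloy B: E = 423.3, α = 4.21, σ_y = 480.6 → σ = 365 MPa, n = 1.32
  alloy F: E = 63.78, α = 3.33, σ_y = 31.50 → σ = 43.5 MPa, n = 0.724
  alloy H: E = 210.2, α = 12.2, σ_y = 264.0 → σ = 527 MPa, n = 0.501
Smallest n: alloy H with n = 0.501.

alloy H, n = 0.501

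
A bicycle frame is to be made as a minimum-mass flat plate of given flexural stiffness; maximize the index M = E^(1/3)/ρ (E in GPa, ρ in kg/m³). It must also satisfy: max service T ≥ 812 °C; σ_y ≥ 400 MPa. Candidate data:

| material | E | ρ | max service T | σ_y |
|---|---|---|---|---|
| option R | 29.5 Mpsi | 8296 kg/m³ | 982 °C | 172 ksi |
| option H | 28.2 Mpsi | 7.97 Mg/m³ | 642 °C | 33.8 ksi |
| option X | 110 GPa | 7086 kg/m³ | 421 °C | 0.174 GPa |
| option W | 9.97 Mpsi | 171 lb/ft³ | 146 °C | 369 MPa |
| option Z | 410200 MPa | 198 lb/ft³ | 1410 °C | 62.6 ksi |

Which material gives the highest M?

option Z

Screen on constraints: max service T ≥ 812 °C; σ_y ≥ 400 MPa. Survivors: option R, option Z.
Normalizing units and computing the index:
  option R: E = 203.4 GPa, ρ = 8296 kg/m³
  option Z: E = 410.2 GPa, ρ = 3172 kg/m³
  option Z: M = 2.34×10⁻³
  option R: M = 0.709×10⁻³
The maximum is for option Z.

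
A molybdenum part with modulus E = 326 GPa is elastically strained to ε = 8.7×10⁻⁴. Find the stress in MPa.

284 MPa

σ = E·ε = 326000 MPa × 8.7×10⁻⁴ = 284 MPa.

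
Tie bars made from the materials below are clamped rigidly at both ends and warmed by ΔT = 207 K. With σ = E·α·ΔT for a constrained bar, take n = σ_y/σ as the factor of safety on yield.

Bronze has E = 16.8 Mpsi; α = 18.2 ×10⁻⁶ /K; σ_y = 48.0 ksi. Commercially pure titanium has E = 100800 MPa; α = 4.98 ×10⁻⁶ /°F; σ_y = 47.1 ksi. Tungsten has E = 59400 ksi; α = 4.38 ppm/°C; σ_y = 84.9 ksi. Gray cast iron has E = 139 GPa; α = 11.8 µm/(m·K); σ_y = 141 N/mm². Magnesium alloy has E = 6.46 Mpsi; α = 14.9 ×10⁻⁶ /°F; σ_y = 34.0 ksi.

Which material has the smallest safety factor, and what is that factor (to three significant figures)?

With everything in SI (GPa, ×10⁻⁶/K, MPa):
  bronze: E = 115.8, α = 18.2, σ_y = 330.9 → σ = 436 MPa, n = 0.758
  commercially pure titanium: E = 100.8, α = 8.96, σ_y = 324.7 → σ = 187 MPa, n = 1.74
  tungsten: E = 409.5, α = 4.38, σ_y = 585.4 → σ = 371 MPa, n = 1.58
  gray cast iron: E = 139.0, α = 11.8, σ_y = 141.0 → σ = 340 MPa, n = 0.415
  magnesium alloy: E = 44.54, α = 26.8, σ_y = 234.4 → σ = 247 MPa, n = 0.948
Gray cast iron has the lowest safety factor, n = 0.415.

gray cast iron, n = 0.415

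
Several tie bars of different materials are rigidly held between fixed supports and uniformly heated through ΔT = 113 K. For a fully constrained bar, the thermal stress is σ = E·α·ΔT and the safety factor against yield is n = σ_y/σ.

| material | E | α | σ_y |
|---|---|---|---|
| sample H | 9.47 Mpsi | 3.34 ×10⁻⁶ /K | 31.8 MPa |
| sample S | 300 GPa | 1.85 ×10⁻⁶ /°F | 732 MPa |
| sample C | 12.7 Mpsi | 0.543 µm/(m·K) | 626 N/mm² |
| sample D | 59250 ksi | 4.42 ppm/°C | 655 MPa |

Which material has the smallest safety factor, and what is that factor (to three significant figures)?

sample H, n = 1.29

Converting E to GPa, α to ×10⁻⁶/K, σ_y to MPa, then σ and n for each:
  sample H: E = 65.29, α = 3.34, σ_y = 31.80 → σ = 24.6 MPa, n = 1.29
  sample S: E = 300.0, α = 3.33, σ_y = 732.0 → σ = 113 MPa, n = 6.48
  sample C: E = 87.56, α = 0.543, σ_y = 626.0 → σ = 5.37 MPa, n = 117
  sample D: E = 408.5, α = 4.42, σ_y = 655.0 → σ = 204 MPa, n = 3.21
Sample H has the lowest safety factor, n = 1.29.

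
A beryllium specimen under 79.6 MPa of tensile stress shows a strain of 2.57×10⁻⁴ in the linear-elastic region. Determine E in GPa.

310 GPa

E = σ/ε = 79.6 MPa / 2.57×10⁻⁴ = 309700 MPa = 310 GPa.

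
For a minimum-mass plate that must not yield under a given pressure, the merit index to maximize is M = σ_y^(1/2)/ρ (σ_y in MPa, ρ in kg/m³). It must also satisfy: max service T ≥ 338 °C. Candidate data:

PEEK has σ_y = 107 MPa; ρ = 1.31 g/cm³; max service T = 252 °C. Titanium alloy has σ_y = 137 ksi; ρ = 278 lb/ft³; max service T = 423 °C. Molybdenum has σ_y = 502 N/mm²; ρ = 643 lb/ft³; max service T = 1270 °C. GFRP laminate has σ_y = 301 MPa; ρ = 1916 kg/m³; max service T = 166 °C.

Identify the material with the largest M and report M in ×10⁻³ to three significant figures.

Screen on constraints: max service T ≥ 338 °C. Survivors: titanium alloy, molybdenum.
Normalizing units and computing the index:
  titanium alloy: σ_y = 944.6 MPa, ρ = 4453 kg/m³
  molybdenum: σ_y = 502.0 MPa, ρ = 10300 kg/m³
  titanium alloy: M = 6.90×10⁻³
  molybdenum: M = 2.18×10⁻³
Titanium alloy ranks first.

titanium alloy, M = 6.90×10⁻³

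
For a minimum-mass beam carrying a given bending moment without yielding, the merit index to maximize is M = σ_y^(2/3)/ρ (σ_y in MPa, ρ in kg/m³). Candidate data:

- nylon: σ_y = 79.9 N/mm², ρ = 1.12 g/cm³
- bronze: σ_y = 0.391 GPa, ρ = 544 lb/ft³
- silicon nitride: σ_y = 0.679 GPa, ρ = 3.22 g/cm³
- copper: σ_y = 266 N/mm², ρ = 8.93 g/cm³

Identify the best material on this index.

After converting to SI:
  nylon: σ_y = 79.90 MPa, ρ = 1120 kg/m³
  bronze: σ_y = 391.0 MPa, ρ = 8714 kg/m³
  silicon nitride: σ_y = 679.0 MPa, ρ = 3220 kg/m³
  copper: σ_y = 266.0 MPa, ρ = 8930 kg/m³
  silicon nitride: M = 24.0×10⁻³
  nylon: M = 16.6×10⁻³
  bronze: M = 6.14×10⁻³
  copper: M = 4.63×10⁻³
Silicon nitride has the largest M.

silicon nitride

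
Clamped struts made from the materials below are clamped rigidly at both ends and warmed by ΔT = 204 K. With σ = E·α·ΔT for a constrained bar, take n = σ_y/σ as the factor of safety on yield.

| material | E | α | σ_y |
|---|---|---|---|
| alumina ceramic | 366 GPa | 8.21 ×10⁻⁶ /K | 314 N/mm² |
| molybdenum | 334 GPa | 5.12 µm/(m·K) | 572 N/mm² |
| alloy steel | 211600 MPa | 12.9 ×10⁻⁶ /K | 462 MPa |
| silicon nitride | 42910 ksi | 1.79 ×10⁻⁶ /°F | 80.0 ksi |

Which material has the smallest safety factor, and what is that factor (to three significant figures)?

alumina ceramic, n = 0.512

Converting E to GPa, α to ×10⁻⁶/K, σ_y to MPa, then σ and n for each:
  alumina ceramic: E = 366.0, α = 8.21, σ_y = 314.0 → σ = 613 MPa, n = 0.512
  molybdenum: E = 334.0, α = 5.12, σ_y = 572.0 → σ = 349 MPa, n = 1.64
  alloy steel: E = 211.6, α = 12.9, σ_y = 462.0 → σ = 557 MPa, n = 0.830
  silicon nitride: E = 295.9, α = 3.22, σ_y = 551.6 → σ = 194 MPa, n = 2.84
The minimum is alumina ceramic at n = 0.512.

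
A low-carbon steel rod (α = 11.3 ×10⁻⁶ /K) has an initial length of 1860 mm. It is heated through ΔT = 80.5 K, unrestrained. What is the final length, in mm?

ΔL = α·L₀·ΔT = 11.3×10⁻⁶ × 1860 mm × 80.50 K = 1.69 mm.
L = L₀ + ΔL = 1860 + 1.69 = 1861.7 mm.

1861.7 mm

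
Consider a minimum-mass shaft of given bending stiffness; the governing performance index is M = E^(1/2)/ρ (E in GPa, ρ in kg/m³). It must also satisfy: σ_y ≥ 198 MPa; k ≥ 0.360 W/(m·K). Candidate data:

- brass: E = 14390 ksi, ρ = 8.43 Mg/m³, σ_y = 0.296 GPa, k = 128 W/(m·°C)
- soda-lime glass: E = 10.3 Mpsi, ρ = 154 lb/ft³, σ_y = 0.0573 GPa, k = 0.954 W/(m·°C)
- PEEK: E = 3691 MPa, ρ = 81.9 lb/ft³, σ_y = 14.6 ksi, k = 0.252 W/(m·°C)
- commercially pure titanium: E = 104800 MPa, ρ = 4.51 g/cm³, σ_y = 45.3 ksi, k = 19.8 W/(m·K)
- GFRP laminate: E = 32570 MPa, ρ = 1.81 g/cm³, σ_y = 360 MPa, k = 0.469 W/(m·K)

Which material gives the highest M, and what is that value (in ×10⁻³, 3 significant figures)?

GFRP laminate, M = 3.15×10⁻³

Screen on constraints: σ_y ≥ 198 MPa; k ≥ 0.360 W/(m·K). Survivors: brass, commercially pure titanium, GFRP laminate.
Putting every candidate on a common basis:
  brass: E = 99.22 GPa, ρ = 8430 kg/m³
  commercially pure titanium: E = 104.8 GPa, ρ = 4510 kg/m³
  GFRP laminate: E = 32.57 GPa, ρ = 1810 kg/m³
  GFRP laminate: M = 3.15×10⁻³
  commercially pure titanium: M = 2.27×10⁻³
  brass: M = 1.18×10⁻³
GFRP laminate ranks first.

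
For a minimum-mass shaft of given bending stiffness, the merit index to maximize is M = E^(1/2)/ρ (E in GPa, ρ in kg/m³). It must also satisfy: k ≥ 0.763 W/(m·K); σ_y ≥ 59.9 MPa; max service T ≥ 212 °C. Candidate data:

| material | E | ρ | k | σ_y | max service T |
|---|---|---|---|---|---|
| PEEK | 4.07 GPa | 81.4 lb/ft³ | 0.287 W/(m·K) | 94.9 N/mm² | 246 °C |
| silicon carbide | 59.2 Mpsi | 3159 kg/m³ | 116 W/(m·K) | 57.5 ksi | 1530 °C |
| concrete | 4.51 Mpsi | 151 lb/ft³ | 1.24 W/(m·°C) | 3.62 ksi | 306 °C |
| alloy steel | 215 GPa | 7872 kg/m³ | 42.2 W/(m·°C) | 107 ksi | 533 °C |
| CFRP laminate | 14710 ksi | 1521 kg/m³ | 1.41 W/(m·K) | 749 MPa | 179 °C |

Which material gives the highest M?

silicon carbide

Screen on constraints: k ≥ 0.763 W/(m·K); σ_y ≥ 59.9 MPa; max service T ≥ 212 °C. Survivors: silicon carbide, alloy steel.
In SI units:
  silicon carbide: E = 408.2 GPa, ρ = 3159 kg/m³
  alloy steel: E = 215.0 GPa, ρ = 7872 kg/m³
  silicon carbide: M = 6.40×10⁻³
  alloy steel: M = 1.86×10⁻³
Silicon carbide ranks first.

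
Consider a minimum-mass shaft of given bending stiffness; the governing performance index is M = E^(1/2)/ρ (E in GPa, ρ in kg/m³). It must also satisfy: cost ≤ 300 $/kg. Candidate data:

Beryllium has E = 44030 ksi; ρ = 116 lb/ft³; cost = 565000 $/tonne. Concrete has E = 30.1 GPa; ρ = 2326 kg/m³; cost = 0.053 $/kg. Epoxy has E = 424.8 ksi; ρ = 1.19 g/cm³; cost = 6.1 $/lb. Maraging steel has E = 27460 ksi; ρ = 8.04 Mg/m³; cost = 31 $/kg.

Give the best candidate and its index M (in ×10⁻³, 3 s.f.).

Screen on constraints: cost ≤ 300 $/kg. Survivors: concrete, epoxy, maraging steel.
In SI units:
  concrete: E = 30.10 GPa, ρ = 2326 kg/m³
  epoxy: E = 2.929 GPa, ρ = 1190 kg/m³
  maraging steel: E = 189.3 GPa, ρ = 8040 kg/m³
  concrete: M = 2.36×10⁻³
  maraging steel: M = 1.71×10⁻³
  epoxy: M = 1.44×10⁻³
Concrete has the largest M.

concrete, M = 2.36×10⁻³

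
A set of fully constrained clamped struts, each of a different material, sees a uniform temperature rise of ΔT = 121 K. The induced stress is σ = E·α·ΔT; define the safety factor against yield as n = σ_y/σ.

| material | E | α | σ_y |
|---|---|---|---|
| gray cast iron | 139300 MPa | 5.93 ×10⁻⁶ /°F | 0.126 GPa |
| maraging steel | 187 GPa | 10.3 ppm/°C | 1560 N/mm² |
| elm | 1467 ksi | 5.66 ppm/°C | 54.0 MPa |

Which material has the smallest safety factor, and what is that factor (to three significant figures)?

With everything in SI (GPa, ×10⁻⁶/K, MPa):
  gray cast iron: E = 139.3, α = 10.7, σ_y = 126.0 → σ = 180 MPa, n = 0.700
  maraging steel: E = 187.0, α = 10.3, σ_y = 1560 → σ = 233 MPa, n = 6.69
  elm: E = 10.11, α = 5.66, σ_y = 54.00 → σ = 6.93 MPa, n = 7.80
Gray cast iron has the lowest safety factor, n = 0.700.

gray cast iron, n = 0.700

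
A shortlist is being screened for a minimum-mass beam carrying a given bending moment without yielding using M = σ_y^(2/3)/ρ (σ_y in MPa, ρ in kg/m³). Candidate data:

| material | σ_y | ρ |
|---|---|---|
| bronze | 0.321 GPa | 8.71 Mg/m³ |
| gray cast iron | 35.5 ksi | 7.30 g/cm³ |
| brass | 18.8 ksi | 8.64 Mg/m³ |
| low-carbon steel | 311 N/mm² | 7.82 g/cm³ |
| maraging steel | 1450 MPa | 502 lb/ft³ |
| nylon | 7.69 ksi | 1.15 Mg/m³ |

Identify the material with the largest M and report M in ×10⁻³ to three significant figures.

In SI units:
  bronze: σ_y = 321.0 MPa, ρ = 8710 kg/m³
  gray cast iron: σ_y = 244.8 MPa, ρ = 7300 kg/m³
  brass: σ_y = 129.6 MPa, ρ = 8640 kg/m³
  low-carbon steel: σ_y = 311.0 MPa, ρ = 7820 kg/m³
  maraging steel: σ_y = 1450 MPa, ρ = 8041 kg/m³
  nylon: σ_y = 53.02 MPa, ρ = 1150 kg/m³
  maraging steel: M = 15.9×10⁻³
  nylon: M = 12.3×10⁻³
  low-carbon steel: M = 5.87×10⁻³
  bronze: M = 5.38×10⁻³
  gray cast iron: M = 5.36×10⁻³
  brass: M = 2.96×10⁻³
Highest index: maraging steel.

maraging steel, M = 15.9×10⁻³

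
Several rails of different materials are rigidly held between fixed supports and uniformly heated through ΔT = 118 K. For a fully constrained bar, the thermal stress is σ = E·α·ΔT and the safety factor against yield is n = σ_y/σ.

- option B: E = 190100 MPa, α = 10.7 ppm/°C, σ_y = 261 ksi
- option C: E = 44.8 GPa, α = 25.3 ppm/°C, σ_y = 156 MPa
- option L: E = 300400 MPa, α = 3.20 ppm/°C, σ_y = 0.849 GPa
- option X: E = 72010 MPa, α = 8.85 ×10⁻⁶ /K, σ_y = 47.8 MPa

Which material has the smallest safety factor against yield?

Converting E to GPa, α to ×10⁻⁶/K, σ_y to MPa, then σ and n for each:
  option B: E = 190.1, α = 10.7, σ_y = 1800 → σ = 240 MPa, n = 7.50
  option C: E = 44.80, α = 25.3, σ_y = 156.0 → σ = 134 MPa, n = 1.17
  option L: E = 300.4, α = 3.20, σ_y = 849.0 → σ = 113 MPa, n = 7.48
  option X: E = 72.01, α = 8.85, σ_y = 47.80 → σ = 75.2 MPa, n = 0.636
Option X has the lowest safety factor, n = 0.636.

option X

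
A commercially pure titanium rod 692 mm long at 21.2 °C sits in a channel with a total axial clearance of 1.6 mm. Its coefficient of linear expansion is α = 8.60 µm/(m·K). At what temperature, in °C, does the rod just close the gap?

290 °C

α·L₀·ΔT = 1.6 mm ⇒ ΔT = 1.6 / (8.60×10⁻⁶ × 692.0) = 268.9 K.
T = 21.2 + 268.9 = 290.1 °C.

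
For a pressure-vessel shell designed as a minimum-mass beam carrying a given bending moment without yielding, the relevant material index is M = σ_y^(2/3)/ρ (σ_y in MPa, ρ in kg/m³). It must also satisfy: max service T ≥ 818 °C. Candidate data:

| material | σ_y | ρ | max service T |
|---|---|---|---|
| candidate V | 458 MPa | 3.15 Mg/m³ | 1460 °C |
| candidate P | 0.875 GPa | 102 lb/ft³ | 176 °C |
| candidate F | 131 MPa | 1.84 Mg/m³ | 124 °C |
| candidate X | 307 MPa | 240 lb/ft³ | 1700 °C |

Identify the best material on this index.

candidate V

Screen on constraints: max service T ≥ 818 °C. Survivors: candidate V, candidate X.
Normalizing units and computing the index:
  candidate V: σ_y = 458.0 MPa, ρ = 3150 kg/m³
  candidate X: σ_y = 307.0 MPa, ρ = 3844 kg/m³
  candidate V: M = 18.9×10⁻³
  candidate X: M = 11.8×10⁻³
The maximum is for candidate V.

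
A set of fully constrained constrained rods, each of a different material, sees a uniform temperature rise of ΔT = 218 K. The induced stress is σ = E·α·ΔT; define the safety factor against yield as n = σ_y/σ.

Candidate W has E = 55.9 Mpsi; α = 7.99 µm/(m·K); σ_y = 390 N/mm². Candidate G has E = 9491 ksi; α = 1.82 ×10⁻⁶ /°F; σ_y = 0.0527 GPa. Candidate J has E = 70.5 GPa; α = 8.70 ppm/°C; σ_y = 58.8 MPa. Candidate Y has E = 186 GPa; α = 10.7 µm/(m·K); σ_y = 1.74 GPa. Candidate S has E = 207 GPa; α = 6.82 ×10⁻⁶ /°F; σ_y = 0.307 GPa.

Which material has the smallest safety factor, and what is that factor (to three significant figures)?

candidate J, n = 0.440

In consistent units (E in GPa, α in ×10⁻⁶/K, σ_y in MPa):
  candidate W: E = 385.4, α = 7.99, σ_y = 390.0 → σ = 671 MPa, n = 0.581
  candidate G: E = 65.44, α = 3.28, σ_y = 52.70 → σ = 46.7 MPa, n = 1.13
  candidate J: E = 70.50, α = 8.70, σ_y = 58.80 → σ = 134 MPa, n = 0.440
  candidate Y: E = 186.0, α = 10.7, σ_y = 1740 → σ = 434 MPa, n = 4.01
  candidate S: E = 207.0, α = 12.3, σ_y = 307.0 → σ = 554 MPa, n = 0.554
Smallest n: candidate J with n = 0.440.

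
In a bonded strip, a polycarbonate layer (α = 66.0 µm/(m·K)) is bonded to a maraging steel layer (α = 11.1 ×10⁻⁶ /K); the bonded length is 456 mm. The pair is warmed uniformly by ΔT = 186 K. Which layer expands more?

polycarbonate

α(polycarbonate) = 66.0×10⁻⁶/K vs α(maraging steel) = 11.1×10⁻⁶/K.
Higher α expands more for the same ΔT: polycarbonate.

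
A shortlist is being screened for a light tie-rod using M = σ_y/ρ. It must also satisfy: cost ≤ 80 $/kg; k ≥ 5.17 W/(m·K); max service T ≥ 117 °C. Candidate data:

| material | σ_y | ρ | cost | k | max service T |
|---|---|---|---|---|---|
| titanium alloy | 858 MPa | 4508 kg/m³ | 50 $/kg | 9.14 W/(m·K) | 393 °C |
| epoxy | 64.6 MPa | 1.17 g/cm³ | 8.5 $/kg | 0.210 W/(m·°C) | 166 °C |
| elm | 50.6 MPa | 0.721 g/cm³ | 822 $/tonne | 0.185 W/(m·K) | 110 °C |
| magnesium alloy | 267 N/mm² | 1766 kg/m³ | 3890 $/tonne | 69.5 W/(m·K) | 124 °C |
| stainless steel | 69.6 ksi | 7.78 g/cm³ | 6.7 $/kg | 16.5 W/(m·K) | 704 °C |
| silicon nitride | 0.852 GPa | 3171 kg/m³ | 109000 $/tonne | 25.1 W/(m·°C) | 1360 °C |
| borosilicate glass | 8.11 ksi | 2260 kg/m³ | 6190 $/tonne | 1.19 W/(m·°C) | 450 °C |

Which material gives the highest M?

titanium alloy

Screen on constraints: cost ≤ 80 $/kg; k ≥ 5.17 W/(m·K); max service T ≥ 117 °C. Survivors: titanium alloy, magnesium alloy, stainless steel.
Convert each candidate to consistent units, then evaluate M:
  titanium alloy: σ_y = 858.0 MPa, ρ = 4508 kg/m³
  magnesium alloy: σ_y = 267.0 MPa, ρ = 1766 kg/m³
  stainless steel: σ_y = 479.9 MPa, ρ = 7780 kg/m³
  titanium alloy: M = 190 kN·m/kg
  magnesium alloy: M = 151 kN·m/kg
  stainless steel: M = 61.7 kN·m/kg
Highest index: titanium alloy.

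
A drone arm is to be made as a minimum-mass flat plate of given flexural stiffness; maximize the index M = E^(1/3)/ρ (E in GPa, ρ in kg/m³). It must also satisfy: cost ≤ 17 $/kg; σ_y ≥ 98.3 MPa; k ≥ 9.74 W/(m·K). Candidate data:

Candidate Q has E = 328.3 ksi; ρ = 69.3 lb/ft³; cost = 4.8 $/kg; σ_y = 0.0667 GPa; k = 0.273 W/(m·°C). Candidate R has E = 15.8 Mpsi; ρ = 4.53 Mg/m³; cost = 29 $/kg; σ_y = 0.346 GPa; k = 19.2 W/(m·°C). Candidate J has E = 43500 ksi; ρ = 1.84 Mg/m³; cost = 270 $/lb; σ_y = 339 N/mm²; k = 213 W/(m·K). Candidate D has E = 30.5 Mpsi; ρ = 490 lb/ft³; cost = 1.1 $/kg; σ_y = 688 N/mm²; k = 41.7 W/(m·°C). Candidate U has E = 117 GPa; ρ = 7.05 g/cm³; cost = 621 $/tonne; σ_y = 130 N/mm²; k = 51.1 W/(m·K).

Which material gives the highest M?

candidate D

Screen on constraints: cost ≤ 17 $/kg; σ_y ≥ 98.3 MPa; k ≥ 9.74 W/(m·K). Survivors: candidate D, candidate U.
In SI units:
  candidate D: E = 210.3 GPa, ρ = 7849 kg/m³
  candidate U: E = 117.0 GPa, ρ = 7050 kg/m³
  candidate D: M = 0.758×10⁻³
  candidate U: M = 0.694×10⁻³
Candidate D ranks first.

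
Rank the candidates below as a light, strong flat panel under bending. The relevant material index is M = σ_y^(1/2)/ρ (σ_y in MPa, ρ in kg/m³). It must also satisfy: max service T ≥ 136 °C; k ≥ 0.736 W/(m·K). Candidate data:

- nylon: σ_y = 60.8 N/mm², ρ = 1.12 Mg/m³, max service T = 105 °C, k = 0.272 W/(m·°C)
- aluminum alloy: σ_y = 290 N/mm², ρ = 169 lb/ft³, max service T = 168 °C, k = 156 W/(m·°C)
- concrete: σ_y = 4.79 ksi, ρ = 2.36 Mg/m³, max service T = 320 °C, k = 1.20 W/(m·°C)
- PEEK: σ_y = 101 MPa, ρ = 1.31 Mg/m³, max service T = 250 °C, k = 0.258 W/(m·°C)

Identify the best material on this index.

aluminum alloy

Screen on constraints: max service T ≥ 136 °C; k ≥ 0.736 W/(m·K). Survivors: aluminum alloy, concrete.
After converting to SI:
  aluminum alloy: σ_y = 290.0 MPa, ρ = 2707 kg/m³
  concrete: σ_y = 33.03 MPa, ρ = 2360 kg/m³
  aluminum alloy: M = 6.29×10⁻³
  concrete: M = 2.44×10⁻³
Aluminum alloy ranks first.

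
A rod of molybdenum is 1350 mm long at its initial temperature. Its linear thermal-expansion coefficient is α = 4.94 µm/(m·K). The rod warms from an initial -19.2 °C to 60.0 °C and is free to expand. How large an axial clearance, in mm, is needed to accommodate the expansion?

0.528 mm

ΔT = 60.0 − (-19.2) = 79.20 K.
ΔL = α·L₀·ΔT = 4.94×10⁻⁶ × 1350 mm × 79.20 K = 0.528 mm.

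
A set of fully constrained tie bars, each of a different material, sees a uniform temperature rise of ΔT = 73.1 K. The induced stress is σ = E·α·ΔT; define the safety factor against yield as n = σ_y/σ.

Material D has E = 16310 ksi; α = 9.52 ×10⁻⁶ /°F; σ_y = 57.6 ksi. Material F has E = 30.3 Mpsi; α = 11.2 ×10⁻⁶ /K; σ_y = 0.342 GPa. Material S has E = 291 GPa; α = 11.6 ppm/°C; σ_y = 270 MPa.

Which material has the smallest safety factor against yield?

material S

With everything in SI (GPa, ×10⁻⁶/K, MPa):
  material D: E = 112.5, α = 17.1, σ_y = 397.1 → σ = 141 MPa, n = 2.82
  material F: E = 208.9, α = 11.2, σ_y = 342.0 → σ = 171 MPa, n = 2.00
  material S: E = 291.0, α = 11.6, σ_y = 270.0 → σ = 247 MPa, n = 1.09
Material S has the lowest safety factor, n = 1.09.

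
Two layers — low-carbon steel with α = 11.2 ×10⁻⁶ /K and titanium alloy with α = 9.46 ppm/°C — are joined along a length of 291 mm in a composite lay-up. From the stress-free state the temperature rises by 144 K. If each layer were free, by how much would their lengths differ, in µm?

72.9 µm

Δα = |11.2 − 9.46|×10⁻⁶/K = 1.74×10⁻⁶/K.
ΔL_mismatch = Δα·L·ΔT = 1.74×10⁻⁶ × 291.0 mm × 144.0 K = 72.9 µm.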